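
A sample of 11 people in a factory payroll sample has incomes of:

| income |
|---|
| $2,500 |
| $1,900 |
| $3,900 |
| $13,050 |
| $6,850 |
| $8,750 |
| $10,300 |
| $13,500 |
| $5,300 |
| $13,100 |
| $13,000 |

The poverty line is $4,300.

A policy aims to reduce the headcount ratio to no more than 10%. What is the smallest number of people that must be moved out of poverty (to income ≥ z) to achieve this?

2

Currently q = 3 of N = 11 are below the line (H = 0.273).
A headcount ratio of at most 10% allows at most ⌊0.10 × 11⌋ = 1 poor people.
So at least 3 − 1 = 2 must be lifted.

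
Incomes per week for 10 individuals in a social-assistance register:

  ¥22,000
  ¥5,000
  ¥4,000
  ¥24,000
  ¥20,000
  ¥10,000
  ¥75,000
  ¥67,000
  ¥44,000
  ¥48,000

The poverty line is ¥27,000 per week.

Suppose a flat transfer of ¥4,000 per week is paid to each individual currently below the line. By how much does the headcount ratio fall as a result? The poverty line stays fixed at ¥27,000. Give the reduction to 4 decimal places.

0.1000

Before: below the line — ¥4,000, ¥5,000, ¥10,000, ¥20,000, ¥22,000, ¥24,000; headcount ratio = 0.600000.
After the ¥4,000 transfer: below the line — ¥8,000, ¥9,000, ¥14,000, ¥24,000, ¥26,000; headcount ratio = 0.500000.
Reduction = 0.600000 − 0.500000 = 0.1000.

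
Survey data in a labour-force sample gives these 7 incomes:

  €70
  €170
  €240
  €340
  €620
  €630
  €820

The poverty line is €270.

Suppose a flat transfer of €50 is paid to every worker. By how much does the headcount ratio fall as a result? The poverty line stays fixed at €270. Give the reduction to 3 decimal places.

0.143

Before: below the line — €70, €170, €240; headcount ratio = 0.42857.
After the €50 transfer: below the line — €120, €220; headcount ratio = 0.28571.
Reduction = 0.42857 − 0.28571 = 0.143.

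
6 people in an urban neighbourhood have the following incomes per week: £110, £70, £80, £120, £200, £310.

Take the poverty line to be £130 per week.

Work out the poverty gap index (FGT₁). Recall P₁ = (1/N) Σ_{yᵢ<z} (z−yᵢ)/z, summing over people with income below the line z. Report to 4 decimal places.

Below z: £70, £80, £110, £120 (q = 4 of N = 6).
Relative gaps: (130−70)/130 = 0.4615; (130−80)/130 = 0.3846; (130−110)/130 = 0.1538; (130−120)/130 = 0.0769.
Sum of shortfalls = 1.076923; P₁ averages over all N: 1.076923 / 6 = 0.1795.

0.1795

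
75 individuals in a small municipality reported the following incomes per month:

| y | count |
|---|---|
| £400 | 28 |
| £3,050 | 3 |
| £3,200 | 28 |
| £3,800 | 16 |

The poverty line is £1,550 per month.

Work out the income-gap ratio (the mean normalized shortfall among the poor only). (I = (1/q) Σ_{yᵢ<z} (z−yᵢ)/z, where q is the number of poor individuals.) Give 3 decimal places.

0.742

Incomes under z: 28×£400 (q = 28 of N = 75).
Shortfall ratios (z−y)/z: 0.7419 (×28); sum = 20.774194.
I averages over the q = 28 poor units only: 20.774194 / 28 = 0.742.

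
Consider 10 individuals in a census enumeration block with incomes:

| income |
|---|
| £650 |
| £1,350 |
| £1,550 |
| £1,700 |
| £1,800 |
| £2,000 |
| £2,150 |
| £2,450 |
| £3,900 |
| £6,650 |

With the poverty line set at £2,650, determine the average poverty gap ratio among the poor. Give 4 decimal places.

0.3561

Poor units: £650, £1,350, £1,550, £1,700, £1,800, £2,000, £2,150, £2,450 (q = 8 of N = 10).
Relative gaps: 0.7547, 0.4906, 0.4151, 0.3585, 0.3208, 0.2453, 0.1887, 0.0755; sum = 2.849057.
The income-gap ratio divides by q (the poor only): 2.849057 / 8 = 0.3561.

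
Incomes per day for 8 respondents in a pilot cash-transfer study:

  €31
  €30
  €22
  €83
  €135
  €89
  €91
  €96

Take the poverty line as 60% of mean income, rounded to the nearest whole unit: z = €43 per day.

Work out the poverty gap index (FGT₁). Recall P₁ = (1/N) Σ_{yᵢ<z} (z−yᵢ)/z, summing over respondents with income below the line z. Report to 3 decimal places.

0.134

Below z: €22, €30, €31 (q = 3 of N = 8).
Shortfall ratios: (43−22)/43 = 0.4884; (43−30)/43 = 0.3023; (43−31)/43 = 0.2791.
Σ = 1.069767. Dividing by the full population N = 8 gives P₁ = 0.134.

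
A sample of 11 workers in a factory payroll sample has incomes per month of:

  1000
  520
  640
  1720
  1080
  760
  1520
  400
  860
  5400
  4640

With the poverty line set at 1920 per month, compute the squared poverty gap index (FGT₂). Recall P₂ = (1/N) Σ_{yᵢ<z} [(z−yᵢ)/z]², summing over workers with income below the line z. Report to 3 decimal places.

0.250

Below the line: 400, 520, 640, 760, 860, 1000, 1080, 1520, 1720 (q = 9 of N = 11).
Relative gaps: (1920−400)/1920 = 0.7917; (1920−520)/1920 = 0.7292; (1920−640)/1920 = 0.6667; (1920−760)/1920 = 0.6042; (1920−860)/1920 = 0.5521; (1920−1000)/1920 = 0.4792; (1920−1080)/1920 = 0.4375; (1920−1520)/1920 = 0.2083; (1920−1720)/1920 = 0.1042.
Squared: 0.6267; 0.5317; 0.4444; 0.3650; 0.3048; 0.2296; 0.1914; 0.0434; 0.0109.
Sum = 2.747938; P₂ = 2.747938 / 11 = 0.250.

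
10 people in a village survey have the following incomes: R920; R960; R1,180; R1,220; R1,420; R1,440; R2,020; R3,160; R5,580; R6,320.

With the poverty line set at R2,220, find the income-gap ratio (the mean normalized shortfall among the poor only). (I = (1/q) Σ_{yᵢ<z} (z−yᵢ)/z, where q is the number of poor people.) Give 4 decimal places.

Poor units: R920, R960, R1,180, R1,220, R1,420, R1,440, R2,020 (q = 7 of N = 10).
Shortfall ratios (z−y)/z: 0.5856, 0.5676, 0.4685, 0.4505, 0.3604, 0.3514, 0.0901; sum = 2.873874.
I averages over the q = 7 poor units only: 2.873874 / 7 = 0.4106.

0.4106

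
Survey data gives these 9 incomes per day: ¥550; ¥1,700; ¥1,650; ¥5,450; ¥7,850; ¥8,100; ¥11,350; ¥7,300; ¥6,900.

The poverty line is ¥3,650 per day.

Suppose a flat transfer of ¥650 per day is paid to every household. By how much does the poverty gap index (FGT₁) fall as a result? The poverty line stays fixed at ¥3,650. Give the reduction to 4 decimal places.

Before: below the line — ¥550, ¥1,650, ¥1,700; poverty gap index (FGT₁) = 0.214612.
After the ¥650 transfer: below the line — ¥1,200, ¥2,300, ¥2,350; poverty gap index (FGT₁) = 0.155251.
Reduction = 0.214612 − 0.155251 = 0.0594.

0.0594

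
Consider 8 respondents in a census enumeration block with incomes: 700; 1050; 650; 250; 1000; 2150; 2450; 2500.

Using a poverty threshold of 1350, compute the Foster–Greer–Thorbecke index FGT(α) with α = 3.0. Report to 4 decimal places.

0.1026

Below z: 250, 650, 700, 1000, 1050 (q = 5 of N = 8).
Gap ratios (z−y)/z: (1350−250)/1350 = 0.8148; (1350−650)/1350 = 0.5185; (1350−700)/1350 = 0.4815; (1350−1000)/1350 = 0.2593; (1350−1050)/1350 = 0.2222.
Raised to α = 3.0: 0.54097; 0.13941; 0.11162; 0.01743; 0.01097.
Sum = 0.820403; FGT(3.0) = 0.820403 / 8 = 0.1026.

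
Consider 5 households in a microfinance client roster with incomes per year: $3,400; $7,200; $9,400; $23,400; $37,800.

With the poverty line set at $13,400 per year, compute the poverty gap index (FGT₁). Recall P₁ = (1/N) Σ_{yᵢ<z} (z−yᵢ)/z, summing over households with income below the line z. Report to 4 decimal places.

0.3015

Poor units: $3,400, $7,200, $9,400 (q = 3 of N = 5).
Relative gaps: (13400−3400)/13400 = 0.7463; (13400−7200)/13400 = 0.4627; (13400−9400)/13400 = 0.2985.
Σ = 1.507463. Dividing by the full population N = 5 gives P₁ = 0.3015.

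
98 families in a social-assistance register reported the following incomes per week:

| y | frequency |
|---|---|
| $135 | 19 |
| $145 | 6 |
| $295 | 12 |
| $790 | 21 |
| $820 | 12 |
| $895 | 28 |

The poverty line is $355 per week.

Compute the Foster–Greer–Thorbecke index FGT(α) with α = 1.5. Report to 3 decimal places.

0.131

Below the line: 19×$135, 6×$145, 12×$295 (q = 37 of N = 98).
Normalized shortfalls: (355−135)/355 = 0.6197 (×19); (355−145)/355 = 0.5915 (×6); (355−295)/355 = 0.1690 (×12).
Raised to α = 1.5: 0.48786 (×19); 0.45497 (×6); 0.06948 (×12).
Sum = 12.832911; FGT(1.5) = 12.832911 / 98 = 0.131.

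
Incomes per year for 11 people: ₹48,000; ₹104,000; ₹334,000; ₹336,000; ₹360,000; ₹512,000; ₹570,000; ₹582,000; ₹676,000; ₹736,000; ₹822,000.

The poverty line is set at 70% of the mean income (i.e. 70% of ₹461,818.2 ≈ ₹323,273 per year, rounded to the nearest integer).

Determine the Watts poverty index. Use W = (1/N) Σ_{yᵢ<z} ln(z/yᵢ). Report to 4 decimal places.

0.2765

Incomes under z: ₹48,000, ₹104,000 (q = 2 of N = 11).
Log gaps: ln(323273/48000) = 1.9073; ln(323273/104000) = 1.1341.
W = 3.041402 / 11 = 0.2765.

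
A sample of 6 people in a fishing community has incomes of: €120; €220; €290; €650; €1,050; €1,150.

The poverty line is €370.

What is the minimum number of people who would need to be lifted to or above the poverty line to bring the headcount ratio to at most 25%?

2

3 of the 6 people are poor, so H = 3/6 = 0.500.
A headcount ratio of at most 25% allows at most ⌊0.25 × 6⌋ = 1 poor people.
So at least 3 − 1 = 2 must be lifted.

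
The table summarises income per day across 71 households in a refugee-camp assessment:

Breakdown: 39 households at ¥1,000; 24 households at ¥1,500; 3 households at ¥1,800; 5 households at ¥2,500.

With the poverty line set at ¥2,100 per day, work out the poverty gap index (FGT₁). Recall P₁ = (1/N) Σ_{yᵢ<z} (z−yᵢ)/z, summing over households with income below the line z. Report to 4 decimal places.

0.3903

Poor units: 39×¥1,000, 24×¥1,500, 3×¥1,800 (q = 66 of N = 71).
Relative gaps: (2100−1000)/2100 = 0.5238 (×39); (2100−1500)/2100 = 0.2857 (×24); (2100−1800)/2100 = 0.1429 (×3).
Sum of shortfalls = 27.714286; P₁ averages over all N: 27.714286 / 71 = 0.3903.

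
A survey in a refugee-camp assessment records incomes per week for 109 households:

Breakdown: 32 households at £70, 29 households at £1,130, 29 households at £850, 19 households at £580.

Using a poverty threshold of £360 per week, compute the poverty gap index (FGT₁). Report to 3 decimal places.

0.236

Below the line: 32×£70 (q = 32 of N = 109).
Normalized shortfalls: (360−70)/360 = 0.8056 (×32).
Σ = 25.777778. Dividing by the full population N = 109 gives P₁ = 0.236.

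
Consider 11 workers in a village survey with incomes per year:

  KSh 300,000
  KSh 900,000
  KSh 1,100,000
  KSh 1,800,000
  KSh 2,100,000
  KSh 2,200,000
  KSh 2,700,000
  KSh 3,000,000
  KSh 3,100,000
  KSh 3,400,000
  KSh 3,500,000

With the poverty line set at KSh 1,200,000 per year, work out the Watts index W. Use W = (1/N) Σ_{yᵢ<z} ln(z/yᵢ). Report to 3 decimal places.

0.160

Below the line: KSh 300,000, KSh 900,000, KSh 1,100,000 (q = 3 of N = 11).
Log shortfalls: ln(1200000/300000) = 1.3863; ln(1200000/900000) = 0.2877; ln(1200000/1100000) = 0.0870.
W = 1.760988 / 11 = 0.160.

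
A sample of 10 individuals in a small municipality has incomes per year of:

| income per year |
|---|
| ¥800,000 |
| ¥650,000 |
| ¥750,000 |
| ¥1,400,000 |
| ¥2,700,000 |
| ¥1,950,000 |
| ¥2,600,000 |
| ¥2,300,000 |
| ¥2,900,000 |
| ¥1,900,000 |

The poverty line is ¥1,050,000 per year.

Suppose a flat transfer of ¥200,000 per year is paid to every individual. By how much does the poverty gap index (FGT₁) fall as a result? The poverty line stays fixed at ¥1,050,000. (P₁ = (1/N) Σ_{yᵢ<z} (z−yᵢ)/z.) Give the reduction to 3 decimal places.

Before: below the line — ¥650,000, ¥750,000, ¥800,000; poverty gap index (FGT₁) = 0.09048.
After the ¥200,000 transfer: below the line — ¥850,000, ¥950,000, ¥1,000,000; poverty gap index (FGT₁) = 0.03333.
Reduction = 0.09048 − 0.03333 = 0.057.

0.057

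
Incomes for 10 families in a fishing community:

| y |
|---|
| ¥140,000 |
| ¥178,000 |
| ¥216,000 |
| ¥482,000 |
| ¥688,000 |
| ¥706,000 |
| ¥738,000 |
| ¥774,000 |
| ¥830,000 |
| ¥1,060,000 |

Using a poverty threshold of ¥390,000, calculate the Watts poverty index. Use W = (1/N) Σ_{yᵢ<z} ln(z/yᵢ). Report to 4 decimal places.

0.2400

Below the line: ¥140,000, ¥178,000, ¥216,000 (q = 3 of N = 10).
Log gaps: ln(390000/140000) = 1.0245; ln(390000/178000) = 0.7844; ln(390000/216000) = 0.5909.
W = 2.399736 / 10 = 0.2400.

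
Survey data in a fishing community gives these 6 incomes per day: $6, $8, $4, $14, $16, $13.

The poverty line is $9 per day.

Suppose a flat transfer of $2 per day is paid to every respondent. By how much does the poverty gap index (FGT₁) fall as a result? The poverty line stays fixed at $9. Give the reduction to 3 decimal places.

Before: below the line — $4, $6, $8; poverty gap index (FGT₁) = 0.16667.
After the $2 transfer: below the line — $6, $8; poverty gap index (FGT₁) = 0.07407.
Reduction = 0.16667 − 0.07407 = 0.093.

0.093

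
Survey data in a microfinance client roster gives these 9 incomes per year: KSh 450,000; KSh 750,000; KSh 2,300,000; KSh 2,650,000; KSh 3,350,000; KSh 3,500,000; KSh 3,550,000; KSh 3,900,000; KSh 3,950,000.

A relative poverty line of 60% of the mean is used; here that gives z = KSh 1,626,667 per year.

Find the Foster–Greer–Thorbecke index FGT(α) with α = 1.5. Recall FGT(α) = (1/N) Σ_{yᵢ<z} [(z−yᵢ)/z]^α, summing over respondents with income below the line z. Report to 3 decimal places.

0.112

Poor units: KSh 450,000, KSh 750,000 (q = 2 of N = 9).
Gap ratios (z−y)/z: (1626667−450000)/1626667 = 0.7234; (1626667−750000)/1626667 = 0.5389.
Raised to α = 1.5: 0.61522; 0.39564.
Sum = 1.010866; FGT(1.5) = 1.010866 / 9 = 0.112.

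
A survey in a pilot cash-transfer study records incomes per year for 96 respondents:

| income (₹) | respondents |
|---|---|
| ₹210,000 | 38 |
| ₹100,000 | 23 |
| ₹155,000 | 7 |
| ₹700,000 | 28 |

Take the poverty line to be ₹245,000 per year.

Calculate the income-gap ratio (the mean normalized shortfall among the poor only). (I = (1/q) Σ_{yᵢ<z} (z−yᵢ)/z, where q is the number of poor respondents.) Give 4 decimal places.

Below the line: 23×₹100,000, 7×₹155,000, 38×₹210,000 (q = 68 of N = 96).
Relative gaps: 0.5918 (×23), 0.3673 (×7), 0.1429 (×38); sum = 21.612245.
I averages over the q = 68 poor units only: 21.612245 / 68 = 0.3178.

0.3178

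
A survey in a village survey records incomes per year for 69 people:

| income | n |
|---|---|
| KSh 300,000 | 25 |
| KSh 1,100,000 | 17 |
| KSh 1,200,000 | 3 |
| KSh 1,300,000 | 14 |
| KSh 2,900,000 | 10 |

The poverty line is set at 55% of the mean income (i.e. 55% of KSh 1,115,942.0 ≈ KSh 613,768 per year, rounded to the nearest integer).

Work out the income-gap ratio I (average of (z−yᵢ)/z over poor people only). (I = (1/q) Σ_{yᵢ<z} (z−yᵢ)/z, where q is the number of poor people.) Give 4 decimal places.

Below z: 25×KSh 300,000 (q = 25 of N = 69).
Relative gaps: 0.5112 (×25); sum = 12.780399.
The income-gap ratio divides by q (the poor only): 12.780399 / 25 = 0.5112.

0.5112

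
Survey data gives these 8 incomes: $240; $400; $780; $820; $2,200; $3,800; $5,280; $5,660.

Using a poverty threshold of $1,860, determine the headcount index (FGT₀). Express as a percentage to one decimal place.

4 of the 8 families have income below $1,860.
H = 4/8 = 50.0%.

50.0%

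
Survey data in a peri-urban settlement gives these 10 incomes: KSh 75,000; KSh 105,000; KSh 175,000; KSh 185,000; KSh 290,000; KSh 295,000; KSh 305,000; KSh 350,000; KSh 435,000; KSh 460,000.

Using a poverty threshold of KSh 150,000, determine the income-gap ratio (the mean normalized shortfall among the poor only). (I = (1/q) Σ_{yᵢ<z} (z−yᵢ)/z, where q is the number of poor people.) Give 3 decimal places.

Poor units: KSh 75,000, KSh 105,000 (q = 2 of N = 10).
Shortfall ratios (z−y)/z: 0.5000, 0.3000; sum = 0.800000.
I averages over the q = 2 poor units only: 0.800000 / 2 = 0.400.

0.400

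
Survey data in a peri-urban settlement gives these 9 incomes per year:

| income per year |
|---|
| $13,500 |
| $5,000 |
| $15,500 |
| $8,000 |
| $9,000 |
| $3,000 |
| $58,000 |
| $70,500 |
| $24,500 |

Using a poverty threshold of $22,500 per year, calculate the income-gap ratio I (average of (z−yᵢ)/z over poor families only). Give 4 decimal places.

0.6000

Below the line: $3,000, $5,000, $8,000, $9,000, $13,500, $15,500 (q = 6 of N = 9).
Relative gaps: 0.8667, 0.7778, 0.6444, 0.6000, 0.4000, 0.3111; sum = 3.600000.
I averages over the q = 6 poor units only: 3.600000 / 6 = 0.6000.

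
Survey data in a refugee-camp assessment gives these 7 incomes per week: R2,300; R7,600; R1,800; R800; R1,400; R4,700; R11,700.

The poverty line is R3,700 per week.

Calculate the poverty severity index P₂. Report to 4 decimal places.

0.2011

Incomes under z: R800, R1,400, R1,800, R2,300 (q = 4 of N = 7).
Gap ratios (z−y)/z: (3700−800)/3700 = 0.7838; (3700−1400)/3700 = 0.6216; (3700−1800)/3700 = 0.5135; (3700−2300)/3700 = 0.3784.
Squared: 0.6143; 0.3864; 0.2637; 0.1432.
Sum = 1.407597; P₂ = 1.407597 / 7 = 0.2011.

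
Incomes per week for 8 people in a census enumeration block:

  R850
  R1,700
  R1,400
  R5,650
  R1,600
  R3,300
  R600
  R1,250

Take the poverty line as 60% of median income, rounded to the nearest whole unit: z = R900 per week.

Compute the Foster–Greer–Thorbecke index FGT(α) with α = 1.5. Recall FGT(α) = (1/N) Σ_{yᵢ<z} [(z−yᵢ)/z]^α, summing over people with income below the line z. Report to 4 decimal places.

Below z: R600, R850 (q = 2 of N = 8).
Normalized shortfalls: (900−600)/900 = 0.3333; (900−850)/900 = 0.0556.
Raised to α = 1.5: 0.19245; 0.01309.
Sum = 0.205545; FGT(1.5) = 0.205545 / 8 = 0.0257.

0.0257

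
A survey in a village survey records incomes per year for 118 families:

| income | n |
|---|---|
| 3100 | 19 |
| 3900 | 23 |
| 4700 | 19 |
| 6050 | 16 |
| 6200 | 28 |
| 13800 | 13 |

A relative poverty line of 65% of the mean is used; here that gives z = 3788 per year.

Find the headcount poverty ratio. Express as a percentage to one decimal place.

19 of the 118 families have income below 3788.
H = 19/118 = 16.1%.

16.1%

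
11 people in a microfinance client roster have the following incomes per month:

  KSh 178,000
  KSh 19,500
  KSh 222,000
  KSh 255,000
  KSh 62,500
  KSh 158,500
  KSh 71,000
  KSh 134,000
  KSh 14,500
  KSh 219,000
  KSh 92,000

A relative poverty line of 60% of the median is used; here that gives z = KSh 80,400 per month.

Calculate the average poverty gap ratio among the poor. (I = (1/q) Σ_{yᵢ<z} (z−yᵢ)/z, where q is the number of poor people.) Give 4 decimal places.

0.4792

Below z: KSh 14,500, KSh 19,500, KSh 62,500, KSh 71,000 (q = 4 of N = 11).
Relative gaps: 0.8197, 0.7575, 0.2226, 0.1169; sum = 1.916667.
I averages over the q = 4 poor units only: 1.916667 / 4 = 0.4792.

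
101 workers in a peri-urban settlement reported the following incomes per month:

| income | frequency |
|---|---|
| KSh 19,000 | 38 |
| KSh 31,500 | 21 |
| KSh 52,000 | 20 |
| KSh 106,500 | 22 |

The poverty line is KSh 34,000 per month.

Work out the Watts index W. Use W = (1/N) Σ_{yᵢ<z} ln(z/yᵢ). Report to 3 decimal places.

Below the line: 38×KSh 19,000, 21×KSh 31,500 (q = 59 of N = 101).
Log gaps: ln(34000/19000) = 0.5819 (×38); ln(34000/31500) = 0.0764 (×21).
W = 23.716851 / 101 = 0.235.

0.235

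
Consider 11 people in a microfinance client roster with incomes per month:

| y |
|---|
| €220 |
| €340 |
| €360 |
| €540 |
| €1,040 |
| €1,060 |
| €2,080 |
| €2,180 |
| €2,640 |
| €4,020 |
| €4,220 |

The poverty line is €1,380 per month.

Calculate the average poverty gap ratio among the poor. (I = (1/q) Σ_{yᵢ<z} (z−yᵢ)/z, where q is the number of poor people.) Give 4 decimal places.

0.5700

Below z: €220, €340, €360, €540, €1,040, €1,060 (q = 6 of N = 11).
Relative gaps: 0.8406, 0.7536, 0.7391, 0.6087, 0.2464, 0.2319; sum = 3.420290.
The income-gap ratio divides by q (the poor only): 3.420290 / 6 = 0.5700.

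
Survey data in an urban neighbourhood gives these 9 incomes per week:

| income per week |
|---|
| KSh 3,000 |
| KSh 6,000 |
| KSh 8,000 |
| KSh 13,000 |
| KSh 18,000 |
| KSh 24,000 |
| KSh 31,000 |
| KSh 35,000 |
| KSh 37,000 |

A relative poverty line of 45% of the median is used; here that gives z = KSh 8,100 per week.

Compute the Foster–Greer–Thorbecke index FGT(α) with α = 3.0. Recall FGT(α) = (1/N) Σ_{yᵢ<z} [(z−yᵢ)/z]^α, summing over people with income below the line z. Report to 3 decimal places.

Below the line: KSh 3,000, KSh 6,000, KSh 8,000 (q = 3 of N = 9).
Shortfall ratios: (8100−3000)/8100 = 0.6296; (8100−6000)/8100 = 0.2593; (8100−8000)/8100 = 0.0123.
Raised to α = 3.0: 0.24961; 0.01743; 0.00000.
Sum = 0.267034; FGT(3.0) = 0.267034 / 9 = 0.030.

0.030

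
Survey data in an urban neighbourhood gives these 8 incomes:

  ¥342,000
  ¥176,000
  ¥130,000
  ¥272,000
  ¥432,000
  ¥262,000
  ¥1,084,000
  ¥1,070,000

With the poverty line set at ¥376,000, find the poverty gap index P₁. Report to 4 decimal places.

0.2320

Poor units: ¥130,000, ¥176,000, ¥262,000, ¥272,000, ¥342,000 (q = 5 of N = 8).
Relative gaps: (376000−130000)/376000 = 0.6543; (376000−176000)/376000 = 0.5319; (376000−262000)/376000 = 0.3032; (376000−272000)/376000 = 0.2766; (376000−342000)/376000 = 0.0904.
Σ = 1.856383. Dividing by the full population N = 8 gives P₁ = 0.2320.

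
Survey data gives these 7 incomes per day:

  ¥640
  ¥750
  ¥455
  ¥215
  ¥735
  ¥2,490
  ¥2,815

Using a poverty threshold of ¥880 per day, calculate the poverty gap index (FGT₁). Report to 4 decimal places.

Incomes under z: ¥215, ¥455, ¥640, ¥735, ¥750 (q = 5 of N = 7).
Relative gaps: (880−215)/880 = 0.7557; (880−455)/880 = 0.4830; (880−640)/880 = 0.2727; (880−735)/880 = 0.1648; (880−750)/880 = 0.1477.
Σ = 1.823864. Dividing by the full population N = 7 gives P₁ = 0.2606.

0.2606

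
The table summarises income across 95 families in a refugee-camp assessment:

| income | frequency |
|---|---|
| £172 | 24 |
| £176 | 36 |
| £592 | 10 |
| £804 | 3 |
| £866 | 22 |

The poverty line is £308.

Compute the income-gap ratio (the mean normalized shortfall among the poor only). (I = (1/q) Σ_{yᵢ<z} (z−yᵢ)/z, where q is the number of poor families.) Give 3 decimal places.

0.434

Incomes under z: 24×£172, 36×£176 (q = 60 of N = 95).
Relative gaps: 0.4416 (×24), 0.4286 (×36); sum = 26.025974.
I averages over the q = 60 poor units only: 26.025974 / 60 = 0.434.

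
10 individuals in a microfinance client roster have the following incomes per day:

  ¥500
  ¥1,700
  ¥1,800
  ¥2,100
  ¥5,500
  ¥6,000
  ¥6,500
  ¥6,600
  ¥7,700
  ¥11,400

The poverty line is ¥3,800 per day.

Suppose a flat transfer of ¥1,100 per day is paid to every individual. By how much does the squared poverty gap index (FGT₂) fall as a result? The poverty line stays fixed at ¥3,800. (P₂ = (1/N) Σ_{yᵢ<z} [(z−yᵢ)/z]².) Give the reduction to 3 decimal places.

0.105

Before: below the line — ¥500, ¥1,700, ¥1,800, ¥2,100; squared poverty gap index (FGT₂) = 0.15367.
After the ¥1,100 transfer: below the line — ¥1,600, ¥2,800, ¥2,900, ¥3,200; squared poverty gap index (FGT₂) = 0.04855.
Reduction = 0.15367 − 0.04855 = 0.105.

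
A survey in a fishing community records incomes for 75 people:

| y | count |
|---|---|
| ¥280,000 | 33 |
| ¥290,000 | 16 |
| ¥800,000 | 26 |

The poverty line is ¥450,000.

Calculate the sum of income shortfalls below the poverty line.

¥8,170,000

Incomes under z: 33×¥280,000, 16×¥290,000 (q = 49 of N = 75).
Individual gaps: 33×(450000−280000) = 5610000; 16×(450000−290000) = 2560000.
Aggregate gap = ¥8,170,000.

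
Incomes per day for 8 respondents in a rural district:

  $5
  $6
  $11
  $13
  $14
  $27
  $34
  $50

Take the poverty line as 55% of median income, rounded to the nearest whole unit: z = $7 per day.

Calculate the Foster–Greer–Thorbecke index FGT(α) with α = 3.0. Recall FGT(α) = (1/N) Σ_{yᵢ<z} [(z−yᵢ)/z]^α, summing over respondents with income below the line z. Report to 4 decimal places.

Poor units: $5, $6 (q = 2 of N = 8).
Relative gaps: (7−5)/7 = 0.2857; (7−6)/7 = 0.1429.
Raised to α = 3.0: 0.02332; 0.00292.
Sum = 0.026239; FGT(3.0) = 0.026239 / 8 = 0.0033.

0.0033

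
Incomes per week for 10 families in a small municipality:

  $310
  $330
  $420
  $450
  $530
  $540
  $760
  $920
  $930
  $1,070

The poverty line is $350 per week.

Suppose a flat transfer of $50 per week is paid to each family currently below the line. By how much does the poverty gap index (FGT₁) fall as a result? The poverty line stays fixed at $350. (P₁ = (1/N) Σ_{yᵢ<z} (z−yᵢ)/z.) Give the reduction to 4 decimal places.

0.0171

Before: below the line — $310, $330; poverty gap index (FGT₁) = 0.017143.
After the $50 transfer: below the line — none; poverty gap index (FGT₁) = 0.000000.
Reduction = 0.017143 − 0.000000 = 0.0171.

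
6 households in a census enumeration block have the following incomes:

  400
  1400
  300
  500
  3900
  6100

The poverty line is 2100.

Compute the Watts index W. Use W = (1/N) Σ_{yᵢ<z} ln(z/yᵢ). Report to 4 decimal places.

0.9074

Below the line: 300, 400, 500, 1400 (q = 4 of N = 6).
ln(z/y) terms: ln(2100/300) = 1.9459; ln(2100/400) = 1.6582; ln(2100/500) = 1.4351; ln(2100/1400) = 0.4055.
W = 5.444688 / 6 = 0.9074.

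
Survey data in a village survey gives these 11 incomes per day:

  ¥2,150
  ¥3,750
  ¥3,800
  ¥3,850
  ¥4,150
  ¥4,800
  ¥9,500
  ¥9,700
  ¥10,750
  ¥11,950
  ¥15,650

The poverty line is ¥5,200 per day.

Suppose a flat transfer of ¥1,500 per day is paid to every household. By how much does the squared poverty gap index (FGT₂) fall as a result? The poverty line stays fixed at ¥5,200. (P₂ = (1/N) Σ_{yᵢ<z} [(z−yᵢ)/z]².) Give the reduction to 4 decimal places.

Before: below the line — ¥2,150, ¥3,750, ¥3,800, ¥3,850, ¥4,150, ¥4,800; squared poverty gap index (FGT₂) = 0.055305.
After the ¥1,500 transfer: below the line — ¥3,650; squared poverty gap index (FGT₂) = 0.008077.
Reduction = 0.055305 − 0.008077 = 0.0472.

0.0472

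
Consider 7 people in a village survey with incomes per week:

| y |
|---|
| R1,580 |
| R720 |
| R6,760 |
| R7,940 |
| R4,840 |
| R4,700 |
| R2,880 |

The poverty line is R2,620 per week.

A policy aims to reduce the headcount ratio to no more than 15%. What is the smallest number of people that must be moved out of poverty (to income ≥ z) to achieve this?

2 of the 7 people are poor, so H = 2/7 = 0.286.
A headcount ratio of at most 15% allows at most ⌊0.15 × 7⌋ = 1 poor people.
So at least 2 − 1 = 1 must be lifted.

1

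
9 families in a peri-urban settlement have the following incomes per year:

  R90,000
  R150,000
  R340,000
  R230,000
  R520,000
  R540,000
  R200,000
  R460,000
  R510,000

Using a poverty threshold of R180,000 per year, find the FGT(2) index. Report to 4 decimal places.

Incomes under z: R90,000, R150,000 (q = 2 of N = 9).
Shortfall ratios: (180000−90000)/180000 = 0.5000; (180000−150000)/180000 = 0.1667.
Squared: 0.2500; 0.0278.
Sum = 0.277778; P₂ = 0.277778 / 9 = 0.0309.

0.0309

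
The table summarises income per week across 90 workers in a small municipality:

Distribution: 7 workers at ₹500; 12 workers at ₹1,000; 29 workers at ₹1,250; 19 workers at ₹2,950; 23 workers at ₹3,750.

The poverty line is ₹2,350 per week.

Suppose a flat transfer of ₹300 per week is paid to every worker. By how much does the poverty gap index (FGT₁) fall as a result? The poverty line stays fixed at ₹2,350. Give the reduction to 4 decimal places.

0.0681

Before: below the line — 7×₹500, 12×₹1,000, 29×₹1,250; poverty gap index (FGT₁) = 0.288652.
After the ₹300 transfer: below the line — 7×₹800, 12×₹1,300, 29×₹1,550; poverty gap index (FGT₁) = 0.220567.
Reduction = 0.288652 − 0.220567 = 0.0681.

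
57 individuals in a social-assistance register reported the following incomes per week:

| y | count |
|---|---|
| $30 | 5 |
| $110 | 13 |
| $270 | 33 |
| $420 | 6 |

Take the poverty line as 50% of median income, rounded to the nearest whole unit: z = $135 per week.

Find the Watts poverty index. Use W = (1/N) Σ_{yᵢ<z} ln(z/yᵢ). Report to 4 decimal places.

0.1786

Poor units: 5×$30, 13×$110 (q = 18 of N = 57).
Log gaps: ln(135/30) = 1.5041 (×5); ln(135/110) = 0.2048 (×13).
W = 10.182714 / 57 = 0.1786.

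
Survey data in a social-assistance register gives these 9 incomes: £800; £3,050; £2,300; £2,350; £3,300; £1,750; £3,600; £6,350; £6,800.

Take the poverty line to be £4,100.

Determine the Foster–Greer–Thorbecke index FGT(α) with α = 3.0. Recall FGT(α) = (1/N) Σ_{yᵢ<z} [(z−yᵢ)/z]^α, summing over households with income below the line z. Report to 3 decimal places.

0.100

Poor units: £800, £1,750, £2,300, £2,350, £3,050, £3,300, £3,600 (q = 7 of N = 9).
Relative gaps: (4100−800)/4100 = 0.8049; (4100−1750)/4100 = 0.5732; (4100−2300)/4100 = 0.4390; (4100−2350)/4100 = 0.4268; (4100−3050)/4100 = 0.2561; (4100−3300)/4100 = 0.1951; (4100−3600)/4100 = 0.1220.
Raised to α = 3.0: 0.52142; 0.18830; 0.08462; 0.07776; 0.01680; 0.00743; 0.00181.
Sum = 0.898142; FGT(3.0) = 0.898142 / 9 = 0.100.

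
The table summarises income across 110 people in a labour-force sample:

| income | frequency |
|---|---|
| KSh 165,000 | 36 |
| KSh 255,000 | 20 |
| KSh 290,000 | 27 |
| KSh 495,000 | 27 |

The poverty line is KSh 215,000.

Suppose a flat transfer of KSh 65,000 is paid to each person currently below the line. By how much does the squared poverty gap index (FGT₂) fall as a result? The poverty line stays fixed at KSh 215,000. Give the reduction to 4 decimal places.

Before: below the line — 36×KSh 165,000; squared poverty gap index (FGT₂) = 0.017700.
After the KSh 65,000 transfer: below the line — none; squared poverty gap index (FGT₂) = 0.000000.
Reduction = 0.017700 − 0.000000 = 0.0177.

0.0177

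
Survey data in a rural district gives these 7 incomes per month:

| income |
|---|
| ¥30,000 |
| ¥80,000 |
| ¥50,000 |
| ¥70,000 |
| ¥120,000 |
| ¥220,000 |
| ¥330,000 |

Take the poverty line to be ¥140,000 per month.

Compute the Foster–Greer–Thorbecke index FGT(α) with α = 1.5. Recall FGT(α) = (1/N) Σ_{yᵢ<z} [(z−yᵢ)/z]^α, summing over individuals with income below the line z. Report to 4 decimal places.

Poor units: ¥30,000, ¥50,000, ¥70,000, ¥80,000, ¥120,000 (q = 5 of N = 7).
Normalized shortfalls: (140000−30000)/140000 = 0.7857; (140000−50000)/140000 = 0.6429; (140000−70000)/140000 = 0.5000; (140000−80000)/140000 = 0.4286; (140000−120000)/140000 = 0.1429.
Raised to α = 1.5: 0.69646; 0.51543; 0.35355; 0.28057; 0.05399.
Sum = 1.900008; FGT(1.5) = 1.900008 / 7 = 0.2714.

0.2714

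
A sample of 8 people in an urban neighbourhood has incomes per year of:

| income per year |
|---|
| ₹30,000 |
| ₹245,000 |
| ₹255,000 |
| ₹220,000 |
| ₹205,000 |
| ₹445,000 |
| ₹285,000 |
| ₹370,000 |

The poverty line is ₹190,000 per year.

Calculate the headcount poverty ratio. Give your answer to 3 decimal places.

1 of the 8 people have income below ₹190,000.
H = 1/8 = 0.125.

0.125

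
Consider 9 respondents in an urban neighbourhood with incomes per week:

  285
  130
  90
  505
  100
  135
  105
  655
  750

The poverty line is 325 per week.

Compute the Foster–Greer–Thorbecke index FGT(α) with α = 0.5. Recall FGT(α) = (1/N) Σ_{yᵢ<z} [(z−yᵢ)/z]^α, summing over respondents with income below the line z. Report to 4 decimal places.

0.4884

Below z: 90, 100, 105, 130, 135, 285 (q = 6 of N = 9).
Relative gaps: (325−90)/325 = 0.7231; (325−100)/325 = 0.6923; (325−105)/325 = 0.6769; (325−130)/325 = 0.6000; (325−135)/325 = 0.5846; (325−285)/325 = 0.1231.
Raised to α = 0.5: 0.85034; 0.83205; 0.82275; 0.77460; 0.76460; 0.35082.
Sum = 4.395164; FGT(0.5) = 4.395164 / 9 = 0.4884.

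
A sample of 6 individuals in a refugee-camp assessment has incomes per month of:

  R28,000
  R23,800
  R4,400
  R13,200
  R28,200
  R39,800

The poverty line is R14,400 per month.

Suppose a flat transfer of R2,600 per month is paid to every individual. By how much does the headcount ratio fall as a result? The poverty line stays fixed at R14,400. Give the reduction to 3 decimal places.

0.167

Before: below the line — R4,400, R13,200; headcount ratio = 0.33333.
After the R2,600 transfer: below the line — R7,000; headcount ratio = 0.16667.
Reduction = 0.33333 − 0.16667 = 0.167.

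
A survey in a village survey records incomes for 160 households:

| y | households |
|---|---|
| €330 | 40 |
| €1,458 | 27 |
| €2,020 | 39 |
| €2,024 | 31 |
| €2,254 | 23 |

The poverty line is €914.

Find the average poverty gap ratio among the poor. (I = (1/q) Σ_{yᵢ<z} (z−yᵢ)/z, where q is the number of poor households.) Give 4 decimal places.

0.6389

Poor units: 40×€330 (q = 40 of N = 160).
Relative gaps: 0.6389 (×40); sum = 25.557987.
The income-gap ratio divides by q (the poor only): 25.557987 / 40 = 0.6389.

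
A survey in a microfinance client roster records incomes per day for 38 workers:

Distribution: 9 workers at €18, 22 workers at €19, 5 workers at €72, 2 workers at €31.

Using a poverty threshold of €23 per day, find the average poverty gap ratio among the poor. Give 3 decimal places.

Below z: 9×€18, 22×€19 (q = 31 of N = 38).
Relative gaps: 0.2174 (×9), 0.1739 (×22); sum = 5.782609.
I averages over the q = 31 poor units only: 5.782609 / 31 = 0.187.

0.187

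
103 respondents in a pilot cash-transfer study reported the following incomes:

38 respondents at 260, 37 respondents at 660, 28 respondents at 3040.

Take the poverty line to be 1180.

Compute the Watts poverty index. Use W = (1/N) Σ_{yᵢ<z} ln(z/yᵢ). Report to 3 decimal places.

0.767

Poor units: 38×260, 37×660 (q = 75 of N = 103).
ln(z/y) terms: ln(1180/260) = 1.5126 (×38); ln(1180/660) = 0.5810 (×37).
W = 78.976453 / 103 = 0.767.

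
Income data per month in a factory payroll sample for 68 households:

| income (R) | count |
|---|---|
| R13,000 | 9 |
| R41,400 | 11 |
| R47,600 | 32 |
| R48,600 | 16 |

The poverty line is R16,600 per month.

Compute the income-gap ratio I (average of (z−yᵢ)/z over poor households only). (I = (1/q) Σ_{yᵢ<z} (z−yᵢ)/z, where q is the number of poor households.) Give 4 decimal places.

Incomes under z: 9×R13,000 (q = 9 of N = 68).
Shortfall ratios (z−y)/z: 0.2169 (×9); sum = 1.951807.
I averages over the q = 9 poor units only: 1.951807 / 9 = 0.2169.

0.2169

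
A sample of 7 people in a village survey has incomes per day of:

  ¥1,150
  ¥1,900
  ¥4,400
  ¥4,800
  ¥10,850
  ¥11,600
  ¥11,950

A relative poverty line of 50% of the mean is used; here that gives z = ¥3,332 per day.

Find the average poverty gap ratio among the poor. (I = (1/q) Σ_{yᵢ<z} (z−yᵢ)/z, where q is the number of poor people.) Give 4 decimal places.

Below z: ¥1,150, ¥1,900 (q = 2 of N = 7).
Relative gaps: 0.6549, 0.4298; sum = 1.084634.
I averages over the q = 2 poor units only: 1.084634 / 2 = 0.5423.

0.5423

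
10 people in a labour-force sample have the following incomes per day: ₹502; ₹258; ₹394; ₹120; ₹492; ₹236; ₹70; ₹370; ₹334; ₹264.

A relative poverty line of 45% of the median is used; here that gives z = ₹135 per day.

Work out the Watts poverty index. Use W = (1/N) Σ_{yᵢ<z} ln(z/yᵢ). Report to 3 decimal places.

Below z: ₹70, ₹120 (q = 2 of N = 10).
ln(z/y) terms: ln(135/70) = 0.6568; ln(135/120) = 0.1178.
W = 0.774563 / 10 = 0.077.

0.077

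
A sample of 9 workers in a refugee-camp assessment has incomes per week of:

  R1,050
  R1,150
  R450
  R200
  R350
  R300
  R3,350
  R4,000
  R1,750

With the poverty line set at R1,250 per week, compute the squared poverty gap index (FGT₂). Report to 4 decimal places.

0.2492

Below z: R200, R300, R350, R450, R1,050, R1,150 (q = 6 of N = 9).
Normalized shortfalls: (1250−200)/1250 = 0.8400; (1250−300)/1250 = 0.7600; (1250−350)/1250 = 0.7200; (1250−450)/1250 = 0.6400; (1250−1050)/1250 = 0.1600; (1250−1150)/1250 = 0.0800.
Squared: 0.7056; 0.5776; 0.5184; 0.4096; 0.0256; 0.0064.
Sum = 2.243200; P₂ = 2.243200 / 9 = 0.2492.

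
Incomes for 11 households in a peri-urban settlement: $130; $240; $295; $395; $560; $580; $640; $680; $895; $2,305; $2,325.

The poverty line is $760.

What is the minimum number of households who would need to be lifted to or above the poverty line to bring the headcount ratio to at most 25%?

Currently q = 8 of N = 11 are below the line (H = 0.727).
A headcount ratio of at most 25% allows at most ⌊0.25 × 11⌋ = 2 poor households.
So at least 8 − 2 = 6 must be lifted.

6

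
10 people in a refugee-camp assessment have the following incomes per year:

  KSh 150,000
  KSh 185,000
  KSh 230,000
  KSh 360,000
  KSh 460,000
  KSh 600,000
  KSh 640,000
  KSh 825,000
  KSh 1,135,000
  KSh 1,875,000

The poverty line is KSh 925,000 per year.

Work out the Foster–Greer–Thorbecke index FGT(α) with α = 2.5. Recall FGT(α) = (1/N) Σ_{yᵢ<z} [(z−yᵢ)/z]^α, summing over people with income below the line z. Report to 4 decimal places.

0.2305

Below z: KSh 150,000, KSh 185,000, KSh 230,000, KSh 360,000, KSh 460,000, KSh 600,000, KSh 640,000, KSh 825,000 (q = 8 of N = 10).
Normalized shortfalls: (925000−150000)/925000 = 0.8378; (925000−185000)/925000 = 0.8000; (925000−230000)/925000 = 0.7514; (925000−360000)/925000 = 0.6108; (925000−460000)/925000 = 0.5027; (925000−600000)/925000 = 0.3514; (925000−640000)/925000 = 0.3081; (925000−825000)/925000 = 0.1081.
Raised to α = 2.5: 0.64254; 0.57243; 0.48934; 0.29159; 0.17918; 0.07317; 0.05269; 0.00384.
Sum = 2.304781; FGT(2.5) = 2.304781 / 10 = 0.2305.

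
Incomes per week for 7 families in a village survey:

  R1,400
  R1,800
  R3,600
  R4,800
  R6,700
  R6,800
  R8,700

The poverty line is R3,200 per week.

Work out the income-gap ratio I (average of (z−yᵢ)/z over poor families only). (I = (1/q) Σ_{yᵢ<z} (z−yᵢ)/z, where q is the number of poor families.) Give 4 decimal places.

Below the line: R1,400, R1,800 (q = 2 of N = 7).
Shortfall ratios (z−y)/z: 0.5625, 0.4375; sum = 1.000000.
I averages over the q = 2 poor units only: 1.000000 / 2 = 0.5000.

0.5000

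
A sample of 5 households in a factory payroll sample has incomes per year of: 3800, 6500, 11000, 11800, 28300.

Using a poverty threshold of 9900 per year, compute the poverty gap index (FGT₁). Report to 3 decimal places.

0.192

Below the line: 3800, 6500 (q = 2 of N = 5).
Relative gaps: (9900−3800)/9900 = 0.6162; (9900−6500)/9900 = 0.3434.
Σ = 0.959596. Dividing by the full population N = 5 gives P₁ = 0.192.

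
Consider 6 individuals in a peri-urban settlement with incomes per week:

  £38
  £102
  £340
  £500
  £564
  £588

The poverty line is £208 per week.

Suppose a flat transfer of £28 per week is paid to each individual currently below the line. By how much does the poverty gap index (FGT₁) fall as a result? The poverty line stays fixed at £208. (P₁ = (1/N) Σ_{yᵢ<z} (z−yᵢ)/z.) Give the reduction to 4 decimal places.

Before: below the line — £38, £102; poverty gap index (FGT₁) = 0.221154.
After the £28 transfer: below the line — £66, £130; poverty gap index (FGT₁) = 0.176282.
Reduction = 0.221154 − 0.176282 = 0.0449.

0.0449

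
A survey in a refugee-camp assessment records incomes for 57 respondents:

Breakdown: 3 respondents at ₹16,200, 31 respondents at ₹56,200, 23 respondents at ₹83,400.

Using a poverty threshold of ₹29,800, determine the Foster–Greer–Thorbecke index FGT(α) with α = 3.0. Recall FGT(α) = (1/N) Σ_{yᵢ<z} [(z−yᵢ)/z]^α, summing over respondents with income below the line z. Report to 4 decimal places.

Below z: 3×₹16,200 (q = 3 of N = 57).
Gap ratios (z−y)/z: (29800−16200)/29800 = 0.4564 (×3).
Raised to α = 3.0: 0.09505 (×3).
Sum = 0.285160; FGT(3.0) = 0.285160 / 57 = 0.0050.

0.0050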